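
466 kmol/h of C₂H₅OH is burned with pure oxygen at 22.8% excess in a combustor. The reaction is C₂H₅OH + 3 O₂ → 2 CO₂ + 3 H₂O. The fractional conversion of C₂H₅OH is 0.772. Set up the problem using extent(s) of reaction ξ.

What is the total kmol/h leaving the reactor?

2540 kmol/h

Stoichiometric O₂ = 3 × 466 = 1398 kmol/h; O₂ fed = 1398 × 1.228 = 1717 kmol/h.
Fuel reacted = 0.772 × 466 → ξ = 359.8 kmol/h.
Outlet (n = n₀ + ν ξ):
  C₂H₅OH: 466 − 1(359.8) = 106.2
  O₂: 1717 − 3(359.8) = 637.5
  CO₂: 0 + 2(359.8) = 719.5
  H₂O: 0 + 3(359.8) = 1079
Total out = 106.2 + 637.5 + 719.5 + 1079 = 2542 kmol/h.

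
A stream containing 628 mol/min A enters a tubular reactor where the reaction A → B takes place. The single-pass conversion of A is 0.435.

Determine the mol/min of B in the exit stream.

A reacted = 0.435 × 628 = 273.2 mol/min; ν_A = −1, so ξ = 273.2/1 = 273.2 mol/min.
Outlet amounts (n = n₀ + ν ξ):
  A: 628 − 1(273.2) = 354.8
  B: 0 + 1(273.2) = 273.2

273 mol/min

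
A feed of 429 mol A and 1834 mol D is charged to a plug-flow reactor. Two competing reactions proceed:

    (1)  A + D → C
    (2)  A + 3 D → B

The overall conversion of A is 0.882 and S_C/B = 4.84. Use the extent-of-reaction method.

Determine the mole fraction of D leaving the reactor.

Conversion of A: A consumed = 0.882 × 429 = 378.4 mol = 1ξ₁ + 1ξ₂.
Selectivity: 1ξ₁ / (1ξ₂) = 4.84 → ξ₁ = 4.84 ξ₂.
Substitute: (1·4.84 + 1) ξ₂ = 378.4 → ξ₂ = 64.79 mol, ξ₁ = 313.6 mol.
Outlet amounts (n = n₀ + Σ ν·ξ):
  A: 429 − 1(313.6) − 1(64.79) = 50.62
  D: 1834 − 1(313.6) − 3(64.79) = 1326
  C: 0 + 1(313.6) = 313.6
  B: 0 + 1(64.79) = 64.79
Total out = 1755 mol; y_D = 1326 / 1755 = 0.7556.

0.756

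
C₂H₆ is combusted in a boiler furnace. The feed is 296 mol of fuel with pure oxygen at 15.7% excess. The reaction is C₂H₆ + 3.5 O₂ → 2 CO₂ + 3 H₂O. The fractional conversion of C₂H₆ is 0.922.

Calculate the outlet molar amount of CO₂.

Stoichiometric O₂ = 3.5 × 296 = 1036 mol; O₂ fed = 1036 × 1.157 = 1199 mol.
Fuel reacted = 0.922 × 296 → ξ = 272.9 mol.
Outlet (n = n₀ + ν ξ):
  C₂H₆: 296 − 1(272.9) = 23.09
  O₂: 1199 − 3.5(272.9) = 243.5
  CO₂: 0 + 2(272.9) = 545.8
  H₂O: 0 + 3(272.9) = 818.7

546 mol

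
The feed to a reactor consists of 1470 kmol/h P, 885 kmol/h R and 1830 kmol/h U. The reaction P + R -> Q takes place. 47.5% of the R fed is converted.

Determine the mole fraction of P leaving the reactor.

0.279

R reacted = 0.475 × 885 = 420.4 kmol/h; ν_R = −1, so ξ = 420.4/1 = 420.4 kmol/h.
Outlet amounts (n = n₀ + ν ξ):
  P: 1470 − 1(420.4) = 1050
  R: 885 − 1(420.4) = 464.6
  Q: 0 + 1(420.4) = 420.4
  U: 1830 (inert)
Total out = 3765 kmol/h; y_P = 1050 / 3765 = 0.2788.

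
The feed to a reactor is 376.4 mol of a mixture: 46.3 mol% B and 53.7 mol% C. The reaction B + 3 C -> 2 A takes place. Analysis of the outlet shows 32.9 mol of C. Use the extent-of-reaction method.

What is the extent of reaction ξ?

For C: n = n₀ − 3ξ → 32.9 = 202.1 − 3ξ, giving ξ = 56.41 mol.
Outlet amounts (n = n₀ + ν ξ):
  B: 174.3 − 1(56.41) = 117.9
  C: 202.1 − 3(56.41) = 32.9
  A: 0 + 2(56.41) = 112.8

ξ = 56.4 mol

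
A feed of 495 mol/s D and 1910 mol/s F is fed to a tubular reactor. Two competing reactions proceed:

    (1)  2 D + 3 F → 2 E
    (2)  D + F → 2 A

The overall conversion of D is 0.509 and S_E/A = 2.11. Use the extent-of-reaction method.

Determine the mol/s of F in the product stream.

1560 mol/s

Conversion of D: D consumed = 0.509 × 495 = 252 mol/s = 2ξ₁ + 1ξ₂.
Selectivity: 2ξ₁ / (2ξ₂) = 2.11 → ξ₁ = 2.11 ξ₂.
Substitute: (2·2.11 + 1) ξ₂ = 252 → ξ₂ = 48.27 mol/s, ξ₁ = 101.8 mol/s.
Outlet amounts (n = n₀ + Σ ν·ξ):
  D: 495 − 2(101.8) − 1(48.27) = 243
  F: 1910 − 3(101.8) − 1(48.27) = 1556
  E: 0 + 2(101.8) = 203.7
  A: 0 + 2(48.27) = 96.53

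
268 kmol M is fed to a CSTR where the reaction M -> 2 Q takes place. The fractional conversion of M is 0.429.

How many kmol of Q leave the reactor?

M reacted = 0.429 × 268 = 115 kmol; ν_M = −1, so ξ = 115/1 = 115 kmol.
Outlet amounts (n = n₀ + ν ξ):
  M: 268 − 1(115) = 153
  Q: 0 + 2(115) = 229.9

230 kmol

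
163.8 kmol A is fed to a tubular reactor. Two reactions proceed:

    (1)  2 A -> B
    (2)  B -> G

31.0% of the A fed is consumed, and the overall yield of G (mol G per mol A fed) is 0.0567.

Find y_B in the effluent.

0.116

Conversion of A: A consumed = 2ξ₁ = 0.31 × 163.8 → ξ₁ = 25.39 kmol.
Yield of G: 1ξ₂ / 163.8 = 0.0567 → ξ₂ = 9.287 kmol.
Outlet amounts (n = n₀ + Σ ν·ξ):
  A: 163.8 − 2(25.39) = 113
  B: 0 + 1(25.39) − 1(9.287) = 16.1
  G: 0 + 1(9.287) = 9.287
Total out = 138.4 kmol; y_B = 16.1 / 138.4 = 0.1163.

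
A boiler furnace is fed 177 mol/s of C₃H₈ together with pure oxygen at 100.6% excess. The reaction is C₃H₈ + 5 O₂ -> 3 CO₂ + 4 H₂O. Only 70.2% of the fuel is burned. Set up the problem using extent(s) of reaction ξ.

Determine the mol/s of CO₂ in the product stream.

373 mol/s

Stoichiometric O₂ = 5 × 177 = 885 mol/s; O₂ fed = 885 × 2.006 = 1775 mol/s.
Fuel reacted = 0.702 × 177 → ξ = 124.3 mol/s.
Outlet (n = n₀ + ν ξ):
  C₃H₈: 177 − 1(124.3) = 52.75
  O₂: 1775 − 5(124.3) = 1154
  CO₂: 0 + 3(124.3) = 372.8
  H₂O: 0 + 4(124.3) = 497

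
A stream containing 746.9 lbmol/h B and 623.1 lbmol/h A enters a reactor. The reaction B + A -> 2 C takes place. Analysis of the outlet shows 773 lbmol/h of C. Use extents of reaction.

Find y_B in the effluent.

For C: n = n₀ + 2ξ → 773 = 0 + 2ξ, giving ξ = 386.5 lbmol/h.
Outlet amounts (n = n₀ + ν ξ):
  B: 746.9 − 1(386.5) = 360.4
  A: 623.1 − 1(386.5) = 236.6
  C: 0 + 2(386.5) = 773
Total out = 1370 lbmol/h; y_B = 360.4 / 1370 = 0.2631.

0.263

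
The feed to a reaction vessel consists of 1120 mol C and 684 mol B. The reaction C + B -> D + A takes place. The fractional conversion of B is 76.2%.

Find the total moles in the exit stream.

1800 mol

B reacted = 0.762 × 684 = 521.2 mol; ν_B = −1, so ξ = 521.2/1 = 521.2 mol.
Outlet amounts (n = n₀ + ν ξ):
  C: 1120 − 1(521.2) = 598.8
  B: 684 − 1(521.2) = 162.8
  D: 0 + 1(521.2) = 521.2
  A: 0 + 1(521.2) = 521.2
Total out = 598.8 + 162.8 + 521.2 + 521.2 = 1804 mol.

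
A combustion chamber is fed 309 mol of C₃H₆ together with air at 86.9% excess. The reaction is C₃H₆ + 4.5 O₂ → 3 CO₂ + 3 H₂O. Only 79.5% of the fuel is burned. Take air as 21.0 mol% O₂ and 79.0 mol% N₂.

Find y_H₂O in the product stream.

Stoichiometric O₂ = 4.5 × 309 = 1390 mol; O₂ fed = 1390 × 1.869 = 2599 mol.
N₂ fed = 2599 × 79/21 = 9777 mol.
Fuel reacted = 0.795 × 309 → ξ = 245.7 mol.
Outlet (n = n₀ + ν ξ):
  C₃H₆: 309 − 1(245.7) = 63.34
  O₂: 2599 − 4.5(245.7) = 1493
  N₂: 9777 (inert)
  CO₂: 0 + 3(245.7) = 737
  H₂O: 0 + 3(245.7) = 737
Total out = 12810 mol; y_H₂O = 737 / 12810 = 0.05754.

0.0575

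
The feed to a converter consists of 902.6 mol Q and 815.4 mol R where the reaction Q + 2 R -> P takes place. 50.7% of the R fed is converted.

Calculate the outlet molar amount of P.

207 mol

R reacted = 0.507 × 815.4 = 413.4 mol; ν_R = −2, so ξ = 413.4/2 = 206.7 mol.
Outlet amounts (n = n₀ + ν ξ):
  Q: 902.6 − 1(206.7) = 695.9
  R: 815.4 − 2(206.7) = 402
  P: 0 + 1(206.7) = 206.7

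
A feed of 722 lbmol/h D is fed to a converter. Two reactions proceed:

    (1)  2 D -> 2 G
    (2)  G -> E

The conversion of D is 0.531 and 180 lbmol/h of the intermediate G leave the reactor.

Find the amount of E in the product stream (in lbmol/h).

203 lbmol/h

Conversion of D: D consumed = 2ξ₁ = 0.531 × 722 → ξ₁ = 191.7 lbmol/h.
G balance: n_G = 0 + 2ξ₁ − 1ξ₂ = 180 → ξ₂ = (2·191.7 − 180)/1 = 203.4 lbmol/h.
Outlet amounts (n = n₀ + Σ ν·ξ):
  D: 722 − 2(191.7) = 338.6
  G: 0 + 2(191.7) − 1(203.4) = 180
  E: 0 + 1(203.4) = 203.4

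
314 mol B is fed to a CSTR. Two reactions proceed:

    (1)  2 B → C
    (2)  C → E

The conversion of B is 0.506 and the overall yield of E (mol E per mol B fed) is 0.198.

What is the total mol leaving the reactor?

Conversion of B: B consumed = 2ξ₁ = 0.506 × 314 → ξ₁ = 79.44 mol.
Yield of E: 1ξ₂ / 314 = 0.198 → ξ₂ = 62.17 mol.
Outlet amounts (n = n₀ + Σ ν·ξ):
  B: 314 − 2(79.44) = 155.1
  C: 0 + 1(79.44) − 1(62.17) = 17.27
  E: 0 + 1(62.17) = 62.17
Total out = 155.1 + 17.27 + 62.17 = 234.6 mol.

235 mol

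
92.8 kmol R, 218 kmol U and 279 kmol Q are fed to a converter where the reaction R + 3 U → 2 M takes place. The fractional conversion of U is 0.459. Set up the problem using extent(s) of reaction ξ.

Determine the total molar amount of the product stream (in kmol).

523 kmol

U reacted = 0.459 × 218 = 100.1 kmol; ν_U = −3, so ξ = 100.1/3 = 33.35 kmol.
Outlet amounts (n = n₀ + ν ξ):
  R: 92.8 − 1(33.35) = 59.45
  U: 218 − 3(33.35) = 117.9
  M: 0 + 2(33.35) = 66.71
  Q: 279 (inert)
Total out = 59.45 + 117.9 + 66.71 + 279 = 523.1 kmol.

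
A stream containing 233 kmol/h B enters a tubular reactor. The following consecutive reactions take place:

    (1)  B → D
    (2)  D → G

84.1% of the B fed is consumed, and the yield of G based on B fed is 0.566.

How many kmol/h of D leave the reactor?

64.1 kmol/h

Conversion of B: B consumed = 1ξ₁ = 0.841 × 233 → ξ₁ = 196 kmol/h.
Yield of G: 1ξ₂ / 233 = 0.566 → ξ₂ = 131.9 kmol/h.
Outlet amounts (n = n₀ + Σ ν·ξ):
  B: 233 − 1(196) = 37.05
  D: 0 + 1(196) − 1(131.9) = 64.08
  G: 0 + 1(131.9) = 131.9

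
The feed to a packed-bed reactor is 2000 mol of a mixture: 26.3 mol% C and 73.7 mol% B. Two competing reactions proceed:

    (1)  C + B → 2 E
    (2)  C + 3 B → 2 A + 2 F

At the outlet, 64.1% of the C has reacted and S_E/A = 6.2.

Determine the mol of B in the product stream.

1040 mol

Conversion of C: C consumed = 0.641 × 526 = 337.2 mol = 1ξ₁ + 1ξ₂.
Selectivity: 2ξ₁ / (2ξ₂) = 6.2 → ξ₁ = 6.2 ξ₂.
Substitute: (1·6.2 + 1) ξ₂ = 337.2 → ξ₂ = 46.83 mol, ξ₁ = 290.3 mol.
Outlet amounts (n = n₀ + Σ ν·ξ):
  C: 526 − 1(290.3) − 1(46.83) = 188.8
  B: 1474 − 1(290.3) − 3(46.83) = 1043
  E: 0 + 2(290.3) = 580.7
  A: 0 + 2(46.83) = 93.66
  F: 0 + 2(46.83) = 93.66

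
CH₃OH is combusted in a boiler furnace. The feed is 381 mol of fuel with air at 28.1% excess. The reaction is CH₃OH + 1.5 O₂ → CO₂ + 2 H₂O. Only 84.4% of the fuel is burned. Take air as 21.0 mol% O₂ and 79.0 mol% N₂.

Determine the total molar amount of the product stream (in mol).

Stoichiometric O₂ = 1.5 × 381 = 571.5 mol; O₂ fed = 571.5 × 1.281 = 732.1 mol.
N₂ fed = 732.1 × 79/21 = 2754 mol.
Fuel reacted = 0.844 × 381 → ξ = 321.6 mol.
Outlet (n = n₀ + ν ξ):
  CH₃OH: 381 − 1(321.6) = 59.44
  O₂: 732.1 − 1.5(321.6) = 249.7
  N₂: 2754 (inert)
  CO₂: 0 + 1(321.6) = 321.6
  H₂O: 0 + 2(321.6) = 643.1
Total out = 59.44 + 249.7 + 2754 + 321.6 + 643.1 = 4028 mol.

4030 mol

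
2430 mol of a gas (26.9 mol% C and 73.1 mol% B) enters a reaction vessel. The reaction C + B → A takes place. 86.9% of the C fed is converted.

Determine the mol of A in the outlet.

568 mol

C reacted = 0.869 × 653.7 = 568 mol; ν_C = −1, so ξ = 568/1 = 568 mol.
Outlet amounts (n = n₀ + ν ξ):
  C: 653.7 − 1(568) = 85.63
  B: 1776 − 1(568) = 1208
  A: 0 + 1(568) = 568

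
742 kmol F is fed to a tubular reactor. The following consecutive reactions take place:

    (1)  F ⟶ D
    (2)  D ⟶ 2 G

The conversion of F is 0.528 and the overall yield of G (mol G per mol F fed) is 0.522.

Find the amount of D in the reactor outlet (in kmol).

Conversion of F: F consumed = 1ξ₁ = 0.528 × 742 → ξ₁ = 391.8 kmol.
Yield of G: 2ξ₂ / 742 = 0.522 → ξ₂ = 193.7 kmol.
Outlet amounts (n = n₀ + Σ ν·ξ):
  F: 742 − 1(391.8) = 350.2
  D: 0 + 1(391.8) − 1(193.7) = 198.1
  G: 0 + 2(193.7) = 387.3

198 kmol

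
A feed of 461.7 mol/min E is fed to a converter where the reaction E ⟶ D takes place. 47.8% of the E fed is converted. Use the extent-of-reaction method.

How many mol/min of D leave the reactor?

221 mol/min

E reacted = 0.478 × 461.7 = 220.7 mol/min; ν_E = −1, so ξ = 220.7/1 = 220.7 mol/min.
Outlet amounts (n = n₀ + ν ξ):
  E: 461.7 − 1(220.7) = 241
  D: 0 + 1(220.7) = 220.7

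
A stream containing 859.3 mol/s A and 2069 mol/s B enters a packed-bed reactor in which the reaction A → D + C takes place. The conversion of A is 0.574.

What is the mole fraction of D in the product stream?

A reacted = 0.574 × 859.3 = 493.2 mol/s; ν_A = −1, so ξ = 493.2/1 = 493.2 mol/s.
Outlet amounts (n = n₀ + ν ξ):
  A: 859.3 − 1(493.2) = 366.1
  D: 0 + 1(493.2) = 493.2
  C: 0 + 1(493.2) = 493.2
  B: 2069 (inert)
Total out = 3422 mol/s; y_D = 493.2 / 3422 = 0.1442.

0.144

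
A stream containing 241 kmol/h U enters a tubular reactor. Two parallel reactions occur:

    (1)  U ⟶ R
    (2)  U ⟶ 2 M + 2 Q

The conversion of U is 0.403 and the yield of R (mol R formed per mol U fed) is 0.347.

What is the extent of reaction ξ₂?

ξ₂ = 13.5 kmol/h

Yield of R: 1ξ₁ / 241 = 0.347 → ξ₁ = 83.63 kmol/h.
Conversion of U: 1ξ₁ + 1ξ₂ = 0.403 × 241 = 97.12 → ξ₂ = 13.5 kmol/h.
Outlet amounts (n = n₀ + Σ ν·ξ):
  U: 241 − 1(83.63) − 1(13.5) = 143.9
  R: 0 + 1(83.63) = 83.63
  M: 0 + 2(13.5) = 26.99
  Q: 0 + 2(13.5) = 26.99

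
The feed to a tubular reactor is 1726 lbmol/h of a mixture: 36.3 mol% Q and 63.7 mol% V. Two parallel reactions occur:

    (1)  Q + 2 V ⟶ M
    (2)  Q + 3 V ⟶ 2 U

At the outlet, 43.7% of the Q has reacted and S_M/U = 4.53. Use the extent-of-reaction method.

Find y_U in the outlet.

0.0462

Conversion of Q: Q consumed = 0.437 × 626.5 = 273.8 lbmol/h = 1ξ₁ + 1ξ₂.
Selectivity: 1ξ₁ / (2ξ₂) = 4.53 → ξ₁ = 9.06 ξ₂.
Substitute: (1·9.06 + 1) ξ₂ = 273.8 → ξ₂ = 27.22 lbmol/h, ξ₁ = 246.6 lbmol/h.
Outlet amounts (n = n₀ + Σ ν·ξ):
  Q: 626.5 − 1(246.6) − 1(27.22) = 352.7
  V: 1099 − 2(246.6) − 3(27.22) = 524.7
  M: 0 + 1(246.6) = 246.6
  U: 0 + 2(27.22) = 54.43
Total out = 1178 lbmol/h; y_U = 54.43 / 1178 = 0.04619.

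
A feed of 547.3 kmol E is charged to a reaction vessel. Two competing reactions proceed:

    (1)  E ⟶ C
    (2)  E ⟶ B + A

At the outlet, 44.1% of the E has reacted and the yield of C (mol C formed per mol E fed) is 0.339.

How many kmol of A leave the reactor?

Yield of C: 1ξ₁ / 547.3 = 0.339 → ξ₁ = 185.5 kmol.
Conversion of E: 1ξ₁ + 1ξ₂ = 0.441 × 547.3 = 241.4 → ξ₂ = 55.82 kmol.
Outlet amounts (n = n₀ + Σ ν·ξ):
  E: 547.3 − 1(185.5) − 1(55.82) = 305.9
  C: 0 + 1(185.5) = 185.5
  B: 0 + 1(55.82) = 55.82
  A: 0 + 1(55.82) = 55.82

55.8 kmol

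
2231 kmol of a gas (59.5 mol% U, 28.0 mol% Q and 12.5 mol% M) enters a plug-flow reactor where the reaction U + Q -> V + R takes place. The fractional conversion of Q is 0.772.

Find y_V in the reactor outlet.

Q reacted = 0.772 × 624.7 = 482.3 kmol; ν_Q = −1, so ξ = 482.3/1 = 482.3 kmol.
Outlet amounts (n = n₀ + ν ξ):
  U: 1327 − 1(482.3) = 845.2
  Q: 624.7 − 1(482.3) = 142.4
  V: 0 + 1(482.3) = 482.3
  R: 0 + 1(482.3) = 482.3
  M: 278.9 (inert)
Total out = 2231 kmol; y_V = 482.3 / 2231 = 0.2162.

0.216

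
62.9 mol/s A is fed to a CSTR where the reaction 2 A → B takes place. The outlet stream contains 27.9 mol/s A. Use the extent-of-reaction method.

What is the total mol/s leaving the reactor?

45.4 mol/s

For A: n = n₀ − 2ξ → 27.9 = 62.9 − 2ξ, giving ξ = 17.5 mol/s.
Outlet amounts (n = n₀ + ν ξ):
  A: 62.9 − 2(17.5) = 27.9
  B: 0 + 1(17.5) = 17.5
Total out = 27.9 + 17.5 = 45.4 mol/s.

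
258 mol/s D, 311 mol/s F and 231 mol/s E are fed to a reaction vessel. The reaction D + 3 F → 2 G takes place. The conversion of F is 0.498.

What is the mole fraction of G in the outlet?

0.148

F reacted = 0.498 × 311 = 154.9 mol/s; ν_F = −3, so ξ = 154.9/3 = 51.63 mol/s.
Outlet amounts (n = n₀ + ν ξ):
  D: 258 − 1(51.63) = 206.4
  F: 311 − 3(51.63) = 156.1
  G: 0 + 2(51.63) = 103.3
  E: 231 (inert)
Total out = 696.7 mol/s; y_G = 103.3 / 696.7 = 0.1482.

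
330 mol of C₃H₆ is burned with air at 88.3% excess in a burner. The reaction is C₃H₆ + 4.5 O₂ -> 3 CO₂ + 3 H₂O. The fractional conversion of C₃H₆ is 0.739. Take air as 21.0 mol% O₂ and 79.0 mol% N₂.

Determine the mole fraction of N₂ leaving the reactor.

0.764

Stoichiometric O₂ = 4.5 × 330 = 1485 mol; O₂ fed = 1485 × 1.883 = 2796 mol.
N₂ fed = 2796 × 79/21 = 10520 mol.
Fuel reacted = 0.739 × 330 → ξ = 243.9 mol.
Outlet (n = n₀ + ν ξ):
  C₃H₆: 330 − 1(243.9) = 86.13
  O₂: 2796 − 4.5(243.9) = 1699
  N₂: 10520 (inert)
  CO₂: 0 + 3(243.9) = 731.6
  H₂O: 0 + 3(243.9) = 731.6
Total out = 13770 mol; y_N₂ = 10520 / 13770 = 0.7641.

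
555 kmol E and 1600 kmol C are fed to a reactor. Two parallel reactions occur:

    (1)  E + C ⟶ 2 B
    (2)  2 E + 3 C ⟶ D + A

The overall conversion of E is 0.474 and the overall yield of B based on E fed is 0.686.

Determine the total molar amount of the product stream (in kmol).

2050 kmol

Yield of B: 2ξ₁ / 555 = 0.686 → ξ₁ = 190.4 kmol.
Conversion of E: 1ξ₁ + 2ξ₂ = 0.474 × 555 = 263.1 → ξ₂ = 36.35 kmol.
Outlet amounts (n = n₀ + Σ ν·ξ):
  E: 555 − 1(190.4) − 2(36.35) = 291.9
  C: 1600 − 1(190.4) − 3(36.35) = 1301
  B: 0 + 2(190.4) = 380.7
  D: 0 + 1(36.35) = 36.35
  A: 0 + 1(36.35) = 36.35
Total out = 291.9 + 1301 + 380.7 + 36.35 + 36.35 = 2046 kmol.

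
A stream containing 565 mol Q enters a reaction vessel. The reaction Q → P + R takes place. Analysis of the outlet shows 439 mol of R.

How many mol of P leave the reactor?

For R: n = n₀ + 1ξ → 439 = 0 + 1ξ, giving ξ = 439 mol.
Outlet amounts (n = n₀ + ν ξ):
  Q: 565 − 1(439) = 126
  P: 0 + 1(439) = 439
  R: 0 + 1(439) = 439

439 mol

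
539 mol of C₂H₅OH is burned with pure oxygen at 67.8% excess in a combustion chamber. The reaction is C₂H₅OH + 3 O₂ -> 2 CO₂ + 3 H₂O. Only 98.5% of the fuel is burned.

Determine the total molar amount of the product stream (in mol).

Stoichiometric O₂ = 3 × 539 = 1617 mol; O₂ fed = 1617 × 1.678 = 2713 mol.
Fuel reacted = 0.985 × 539 → ξ = 530.9 mol.
Outlet (n = n₀ + ν ξ):
  C₂H₅OH: 539 − 1(530.9) = 8.085
  O₂: 2713 − 3(530.9) = 1121
  CO₂: 0 + 2(530.9) = 1062
  H₂O: 0 + 3(530.9) = 1593
Total out = 8.085 + 1121 + 1062 + 1593 = 3783 mol.

3780 mol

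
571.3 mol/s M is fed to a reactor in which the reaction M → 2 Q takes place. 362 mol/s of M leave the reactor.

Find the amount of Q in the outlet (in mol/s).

For M: n = n₀ − 1ξ → 362 = 571.3 − 1ξ, giving ξ = 209.3 mol/s.
Outlet amounts (n = n₀ + ν ξ):
  M: 571.3 − 1(209.3) = 362
  Q: 0 + 2(209.3) = 418.6

419 mol/s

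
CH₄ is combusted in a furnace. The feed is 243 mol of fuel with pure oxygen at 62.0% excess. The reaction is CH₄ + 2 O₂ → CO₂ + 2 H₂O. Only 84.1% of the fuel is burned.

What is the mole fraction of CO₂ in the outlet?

Stoichiometric O₂ = 2 × 243 = 486 mol; O₂ fed = 486 × 1.620 = 787.3 mol.
Fuel reacted = 0.841 × 243 → ξ = 204.4 mol.
Outlet (n = n₀ + ν ξ):
  CH₄: 243 − 1(204.4) = 38.64
  O₂: 787.3 − 2(204.4) = 378.6
  CO₂: 0 + 1(204.4) = 204.4
  H₂O: 0 + 2(204.4) = 408.7
Total out = 1030 mol; y_CO₂ = 204.4 / 1030 = 0.1983.

0.198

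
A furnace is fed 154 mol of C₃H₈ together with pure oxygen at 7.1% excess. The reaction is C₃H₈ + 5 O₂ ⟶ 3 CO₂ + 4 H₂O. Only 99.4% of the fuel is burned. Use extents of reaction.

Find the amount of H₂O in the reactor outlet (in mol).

Stoichiometric O₂ = 5 × 154 = 770 mol; O₂ fed = 770 × 1.071 = 824.7 mol.
Fuel reacted = 0.994 × 154 → ξ = 153.1 mol.
Outlet (n = n₀ + ν ξ):
  C₃H₈: 154 − 1(153.1) = 0.924
  O₂: 824.7 − 5(153.1) = 59.29
  CO₂: 0 + 3(153.1) = 459.2
  H₂O: 0 + 4(153.1) = 612.3

612 mol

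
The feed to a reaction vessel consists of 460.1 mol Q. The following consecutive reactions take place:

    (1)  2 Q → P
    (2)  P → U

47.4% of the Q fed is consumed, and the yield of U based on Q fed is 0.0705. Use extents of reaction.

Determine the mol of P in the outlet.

Conversion of Q: Q consumed = 2ξ₁ = 0.474 × 460.1 → ξ₁ = 109 mol.
Yield of U: 1ξ₂ / 460.1 = 0.0705 → ξ₂ = 32.44 mol.
Outlet amounts (n = n₀ + Σ ν·ξ):
  Q: 460.1 − 2(109) = 242
  P: 0 + 1(109) − 1(32.44) = 76.61
  U: 0 + 1(32.44) = 32.44

76.6 mol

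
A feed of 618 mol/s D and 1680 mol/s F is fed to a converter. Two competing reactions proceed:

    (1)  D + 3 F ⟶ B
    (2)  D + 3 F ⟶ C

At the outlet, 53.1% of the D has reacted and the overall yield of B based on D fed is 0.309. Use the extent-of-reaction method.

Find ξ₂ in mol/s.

Yield of B: 1ξ₁ / 618 = 0.309 → ξ₁ = 191 mol/s.
Conversion of D: 1ξ₁ + 1ξ₂ = 0.531 × 618 = 328.2 → ξ₂ = 137.2 mol/s.
Outlet amounts (n = n₀ + Σ ν·ξ):
  D: 618 − 1(191) − 1(137.2) = 289.8
  F: 1680 − 3(191) − 3(137.2) = 695.5
  B: 0 + 1(191) = 191
  C: 0 + 1(137.2) = 137.2

ξ₂ = 137 mol/s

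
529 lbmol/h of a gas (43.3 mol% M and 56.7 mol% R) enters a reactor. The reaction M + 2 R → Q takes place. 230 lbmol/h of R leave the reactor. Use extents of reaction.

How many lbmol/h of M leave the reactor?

For R: n = n₀ − 2ξ → 230 = 299.9 − 2ξ, giving ξ = 34.97 lbmol/h.
Outlet amounts (n = n₀ + ν ξ):
  M: 229.1 − 1(34.97) = 194.1
  R: 299.9 − 2(34.97) = 230
  Q: 0 + 1(34.97) = 34.97

194 lbmol/h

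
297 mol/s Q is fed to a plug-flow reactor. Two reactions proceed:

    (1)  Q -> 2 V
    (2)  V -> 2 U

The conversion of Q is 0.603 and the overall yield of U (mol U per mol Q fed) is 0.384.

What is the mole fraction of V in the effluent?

0.565

Conversion of Q: Q consumed = 1ξ₁ = 0.603 × 297 → ξ₁ = 179.1 mol/s.
Yield of U: 2ξ₂ / 297 = 0.384 → ξ₂ = 57.02 mol/s.
Outlet amounts (n = n₀ + Σ ν·ξ):
  Q: 297 − 1(179.1) = 117.9
  V: 0 + 2(179.1) − 1(57.02) = 301.2
  U: 0 + 2(57.02) = 114
Total out = 533.1 mol/s; y_V = 301.2 / 533.1 = 0.5649.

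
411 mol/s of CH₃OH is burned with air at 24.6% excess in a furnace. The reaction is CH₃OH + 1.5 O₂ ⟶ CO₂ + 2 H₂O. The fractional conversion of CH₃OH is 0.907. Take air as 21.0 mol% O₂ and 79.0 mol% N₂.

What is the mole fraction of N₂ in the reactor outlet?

0.679

Stoichiometric O₂ = 1.5 × 411 = 616.5 mol/s; O₂ fed = 616.5 × 1.246 = 768.2 mol/s.
N₂ fed = 768.2 × 79/21 = 2890 mol/s.
Fuel reacted = 0.907 × 411 → ξ = 372.8 mol/s.
Outlet (n = n₀ + ν ξ):
  CH₃OH: 411 − 1(372.8) = 38.22
  O₂: 768.2 − 1.5(372.8) = 209
  N₂: 2890 (inert)
  CO₂: 0 + 1(372.8) = 372.8
  H₂O: 0 + 2(372.8) = 745.6
Total out = 4255 mol/s; y_N₂ = 2890 / 4255 = 0.6791.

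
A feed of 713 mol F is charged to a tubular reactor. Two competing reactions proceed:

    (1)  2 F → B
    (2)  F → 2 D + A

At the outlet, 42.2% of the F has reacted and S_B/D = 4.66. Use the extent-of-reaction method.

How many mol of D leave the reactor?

Conversion of F: F consumed = 0.422 × 713 = 300.9 mol = 2ξ₁ + 1ξ₂.
Selectivity: 1ξ₁ / (2ξ₂) = 4.66 → ξ₁ = 9.32 ξ₂.
Substitute: (2·9.32 + 1) ξ₂ = 300.9 → ξ₂ = 15.32 mol, ξ₁ = 142.8 mol.
Outlet amounts (n = n₀ + Σ ν·ξ):
  F: 713 − 2(142.8) − 1(15.32) = 412.1
  B: 0 + 1(142.8) = 142.8
  D: 0 + 2(15.32) = 30.64
  A: 0 + 1(15.32) = 15.32

30.6 mol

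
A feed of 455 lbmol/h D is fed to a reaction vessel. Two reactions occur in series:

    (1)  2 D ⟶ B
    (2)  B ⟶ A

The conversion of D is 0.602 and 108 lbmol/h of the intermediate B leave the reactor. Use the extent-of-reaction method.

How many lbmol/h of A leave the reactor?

29 lbmol/h

Conversion of D: D consumed = 2ξ₁ = 0.602 × 455 → ξ₁ = 137 lbmol/h.
B balance: n_B = 0 + 1ξ₁ − 1ξ₂ = 108 → ξ₂ = (1·137 − 108)/1 = 28.95 lbmol/h.
Outlet amounts (n = n₀ + Σ ν·ξ):
  D: 455 − 2(137) = 181.1
  B: 0 + 1(137) − 1(28.95) = 108
  A: 0 + 1(28.95) = 28.95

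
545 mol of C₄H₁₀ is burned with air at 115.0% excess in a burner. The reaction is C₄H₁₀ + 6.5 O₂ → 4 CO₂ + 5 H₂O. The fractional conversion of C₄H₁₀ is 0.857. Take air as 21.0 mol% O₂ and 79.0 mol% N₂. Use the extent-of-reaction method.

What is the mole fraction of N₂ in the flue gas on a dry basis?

0.814

Stoichiometric O₂ = 6.5 × 545 = 3542 mol; O₂ fed = 3542 × 2.150 = 7616 mol.
N₂ fed = 7616 × 79/21 = 28650 mol.
Fuel reacted = 0.857 × 545 → ξ = 467.1 mol.
Outlet (n = n₀ + ν ξ):
  C₄H₁₀: 545 − 1(467.1) = 77.94
  O₂: 7616 − 6.5(467.1) = 4580
  N₂: 28650 (inert)
  CO₂: 0 + 4(467.1) = 1868
  H₂O: 0 + 5(467.1) = 2335
Dry total = 35180 mol; y_N₂ (dry) = 28650 / 35180 = 0.8145.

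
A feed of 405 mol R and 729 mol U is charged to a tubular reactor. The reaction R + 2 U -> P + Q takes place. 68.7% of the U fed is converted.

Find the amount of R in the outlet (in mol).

155 mol

U reacted = 0.687 × 729 = 500.8 mol; ν_U = −2, so ξ = 500.8/2 = 250.4 mol.
Outlet amounts (n = n₀ + ν ξ):
  R: 405 − 1(250.4) = 154.6
  U: 729 − 2(250.4) = 228.2
  P: 0 + 1(250.4) = 250.4
  Q: 0 + 1(250.4) = 250.4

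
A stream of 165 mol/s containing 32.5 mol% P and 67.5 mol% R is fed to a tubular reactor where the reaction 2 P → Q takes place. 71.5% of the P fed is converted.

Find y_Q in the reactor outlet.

0.131

P reacted = 0.715 × 53.62 = 38.34 mol/s; ν_P = −2, so ξ = 38.34/2 = 19.17 mol/s.
Outlet amounts (n = n₀ + ν ξ):
  P: 53.62 − 2(19.17) = 15.28
  Q: 0 + 1(19.17) = 19.17
  R: 111.4 (inert)
Total out = 145.8 mol/s; y_Q = 19.17 / 145.8 = 0.1315.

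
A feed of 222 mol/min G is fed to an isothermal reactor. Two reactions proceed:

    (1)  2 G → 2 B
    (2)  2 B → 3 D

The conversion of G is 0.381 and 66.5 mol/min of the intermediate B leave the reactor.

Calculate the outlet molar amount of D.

27.1 mol/min

Conversion of G: G consumed = 2ξ₁ = 0.381 × 222 → ξ₁ = 42.29 mol/min.
B balance: n_B = 0 + 2ξ₁ − 2ξ₂ = 66.5 → ξ₂ = (2·42.29 − 66.5)/2 = 9.041 mol/min.
Outlet amounts (n = n₀ + Σ ν·ξ):
  G: 222 − 2(42.29) = 137.4
  B: 0 + 2(42.29) − 2(9.041) = 66.5
  D: 0 + 3(9.041) = 27.12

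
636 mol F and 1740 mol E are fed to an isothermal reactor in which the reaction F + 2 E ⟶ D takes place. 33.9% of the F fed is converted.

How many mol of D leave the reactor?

216 mol

F reacted = 0.339 × 636 = 215.6 mol; ν_F = −1, so ξ = 215.6/1 = 215.6 mol.
Outlet amounts (n = n₀ + ν ξ):
  F: 636 − 1(215.6) = 420.4
  E: 1740 − 2(215.6) = 1309
  D: 0 + 1(215.6) = 215.6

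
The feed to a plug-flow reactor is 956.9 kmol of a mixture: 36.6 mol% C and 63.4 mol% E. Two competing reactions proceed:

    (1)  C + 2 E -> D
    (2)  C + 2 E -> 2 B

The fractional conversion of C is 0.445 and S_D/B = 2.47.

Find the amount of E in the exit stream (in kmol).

295 kmol

Conversion of C: C consumed = 0.445 × 350.2 = 155.9 kmol = 1ξ₁ + 1ξ₂.
Selectivity: 1ξ₁ / (2ξ₂) = 2.47 → ξ₁ = 4.94 ξ₂.
Substitute: (1·4.94 + 1) ξ₂ = 155.9 → ξ₂ = 26.24 kmol, ξ₁ = 129.6 kmol.
Outlet amounts (n = n₀ + Σ ν·ξ):
  C: 350.2 − 1(129.6) − 1(26.24) = 194.4
  E: 606.7 − 2(129.6) − 2(26.24) = 295
  D: 0 + 1(129.6) = 129.6
  B: 0 + 2(26.24) = 52.47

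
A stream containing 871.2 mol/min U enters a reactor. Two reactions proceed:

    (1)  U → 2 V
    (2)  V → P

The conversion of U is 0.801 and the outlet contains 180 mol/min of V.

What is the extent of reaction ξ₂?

ξ₂ = 1220 mol/min

Conversion of U: U consumed = 1ξ₁ = 0.801 × 871.2 → ξ₁ = 697.8 mol/min.
V balance: n_V = 0 + 2ξ₁ − 1ξ₂ = 180 → ξ₂ = (2·697.8 − 180)/1 = 1216 mol/min.
Outlet amounts (n = n₀ + Σ ν·ξ):
  U: 871.2 − 1(697.8) = 173.4
  V: 0 + 2(697.8) − 1(1216) = 180
  P: 0 + 1(1216) = 1216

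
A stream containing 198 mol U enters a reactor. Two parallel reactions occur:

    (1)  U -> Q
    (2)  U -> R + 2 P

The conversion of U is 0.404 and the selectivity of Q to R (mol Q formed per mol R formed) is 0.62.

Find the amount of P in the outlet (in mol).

98.8 mol

Conversion of U: U consumed = 0.404 × 198 = 79.99 mol = 1ξ₁ + 1ξ₂.
Selectivity: 1ξ₁ / (1ξ₂) = 0.62 → ξ₁ = 0.62 ξ₂.
Substitute: (1·0.62 + 1) ξ₂ = 79.99 → ξ₂ = 49.38 mol, ξ₁ = 30.61 mol.
Outlet amounts (n = n₀ + Σ ν·ξ):
  U: 198 − 1(30.61) − 1(49.38) = 118
  Q: 0 + 1(30.61) = 30.61
  R: 0 + 1(49.38) = 49.38
  P: 0 + 2(49.38) = 98.76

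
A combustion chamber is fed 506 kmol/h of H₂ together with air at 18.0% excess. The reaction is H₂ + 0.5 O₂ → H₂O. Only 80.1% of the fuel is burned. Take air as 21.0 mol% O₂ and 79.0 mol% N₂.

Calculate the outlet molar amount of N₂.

Stoichiometric O₂ = 0.5 × 506 = 253 kmol/h; O₂ fed = 253 × 1.180 = 298.5 kmol/h.
N₂ fed = 298.5 × 79/21 = 1123 kmol/h.
Fuel reacted = 0.801 × 506 → ξ = 405.3 kmol/h.
Outlet (n = n₀ + ν ξ):
  H₂: 506 − 1(405.3) = 100.7
  O₂: 298.5 − 0.5(405.3) = 95.89
  N₂: 1123 (inert)
  H₂O: 0 + 1(405.3) = 405.3

1120 kmol/h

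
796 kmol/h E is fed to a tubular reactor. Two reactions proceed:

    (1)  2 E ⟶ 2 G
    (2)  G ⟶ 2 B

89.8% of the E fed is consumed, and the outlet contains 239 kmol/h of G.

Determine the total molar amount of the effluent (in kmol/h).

Conversion of E: E consumed = 2ξ₁ = 0.898 × 796 → ξ₁ = 357.4 kmol/h.
G balance: n_G = 0 + 2ξ₁ − 1ξ₂ = 239 → ξ₂ = (2·357.4 − 239)/1 = 475.8 kmol/h.
Outlet amounts (n = n₀ + Σ ν·ξ):
  E: 796 − 2(357.4) = 81.19
  G: 0 + 2(357.4) − 1(475.8) = 239
  B: 0 + 2(475.8) = 951.6
Total out = 81.19 + 239 + 951.6 = 1272 kmol/h.

1270 kmol/h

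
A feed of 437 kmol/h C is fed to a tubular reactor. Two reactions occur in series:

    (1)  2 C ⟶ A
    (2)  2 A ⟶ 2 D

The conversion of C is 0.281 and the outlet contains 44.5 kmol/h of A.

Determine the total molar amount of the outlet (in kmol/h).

376 kmol/h

Conversion of C: C consumed = 2ξ₁ = 0.281 × 437 → ξ₁ = 61.4 kmol/h.
A balance: n_A = 0 + 1ξ₁ − 2ξ₂ = 44.5 → ξ₂ = (1·61.4 − 44.5)/2 = 8.449 kmol/h.
Outlet amounts (n = n₀ + Σ ν·ξ):
  C: 437 − 2(61.4) = 314.2
  A: 0 + 1(61.4) − 2(8.449) = 44.5
  D: 0 + 2(8.449) = 16.9
Total out = 314.2 + 44.5 + 16.9 = 375.6 kmol/h.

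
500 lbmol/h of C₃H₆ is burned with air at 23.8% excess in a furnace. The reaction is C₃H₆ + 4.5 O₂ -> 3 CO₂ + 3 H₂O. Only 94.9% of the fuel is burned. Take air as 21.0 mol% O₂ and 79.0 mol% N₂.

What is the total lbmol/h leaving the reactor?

Stoichiometric O₂ = 4.5 × 500 = 2250 lbmol/h; O₂ fed = 2250 × 1.238 = 2786 lbmol/h.
N₂ fed = 2786 × 79/21 = 10480 lbmol/h.
Fuel reacted = 0.949 × 500 → ξ = 474.5 lbmol/h.
Outlet (n = n₀ + ν ξ):
  C₃H₆: 500 − 1(474.5) = 25.5
  O₂: 2786 − 4.5(474.5) = 650.2
  N₂: 10480 (inert)
  CO₂: 0 + 3(474.5) = 1424
  H₂O: 0 + 3(474.5) = 1424
Total out = 25.5 + 650.2 + 10480 + 1424 + 1424 = 14000 lbmol/h.

14000 lbmol/h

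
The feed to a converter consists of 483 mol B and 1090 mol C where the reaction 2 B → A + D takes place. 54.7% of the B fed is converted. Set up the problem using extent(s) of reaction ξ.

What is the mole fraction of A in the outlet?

B reacted = 0.547 × 483 = 264.2 mol; ν_B = −2, so ξ = 264.2/2 = 132.1 mol.
Outlet amounts (n = n₀ + ν ξ):
  B: 483 − 2(132.1) = 218.8
  A: 0 + 1(132.1) = 132.1
  D: 0 + 1(132.1) = 132.1
  C: 1090 (inert)
Total out = 1573 mol; y_A = 132.1 / 1573 = 0.08398.

0.084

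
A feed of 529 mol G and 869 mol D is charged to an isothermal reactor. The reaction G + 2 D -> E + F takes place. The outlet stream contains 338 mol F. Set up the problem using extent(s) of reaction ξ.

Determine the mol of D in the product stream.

For F: n = n₀ + 1ξ → 338 = 0 + 1ξ, giving ξ = 338 mol.
Outlet amounts (n = n₀ + ν ξ):
  G: 529 − 1(338) = 191
  D: 869 − 2(338) = 193
  E: 0 + 1(338) = 338
  F: 0 + 1(338) = 338

193 mol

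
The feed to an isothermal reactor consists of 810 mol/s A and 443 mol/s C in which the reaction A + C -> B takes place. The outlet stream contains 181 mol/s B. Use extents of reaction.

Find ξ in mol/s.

For B: n = n₀ + 1ξ → 181 = 0 + 1ξ, giving ξ = 181 mol/s.
Outlet amounts (n = n₀ + ν ξ):
  A: 810 − 1(181) = 629
  C: 443 − 1(181) = 262
  B: 0 + 1(181) = 181

ξ = 181 mol/s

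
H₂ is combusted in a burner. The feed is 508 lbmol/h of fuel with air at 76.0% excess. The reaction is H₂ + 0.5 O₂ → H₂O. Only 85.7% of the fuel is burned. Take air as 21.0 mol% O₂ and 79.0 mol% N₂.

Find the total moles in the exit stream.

2420 lbmol/h

Stoichiometric O₂ = 0.5 × 508 = 254 lbmol/h; O₂ fed = 254 × 1.760 = 447 lbmol/h.
N₂ fed = 447 × 79/21 = 1682 lbmol/h.
Fuel reacted = 0.857 × 508 → ξ = 435.4 lbmol/h.
Outlet (n = n₀ + ν ξ):
  H₂: 508 − 1(435.4) = 72.64
  O₂: 447 − 0.5(435.4) = 229.4
  N₂: 1682 (inert)
  H₂O: 0 + 1(435.4) = 435.4
Total out = 72.64 + 229.4 + 1682 + 435.4 = 2419 lbmol/h.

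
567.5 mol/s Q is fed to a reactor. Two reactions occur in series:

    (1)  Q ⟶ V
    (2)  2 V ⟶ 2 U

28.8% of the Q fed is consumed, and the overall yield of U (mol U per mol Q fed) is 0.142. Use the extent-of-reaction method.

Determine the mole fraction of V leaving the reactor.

Conversion of Q: Q consumed = 1ξ₁ = 0.288 × 567.5 → ξ₁ = 163.4 mol/s.
Yield of U: 2ξ₂ / 567.5 = 0.142 → ξ₂ = 40.29 mol/s.
Outlet amounts (n = n₀ + Σ ν·ξ):
  Q: 567.5 − 1(163.4) = 404.1
  V: 0 + 1(163.4) − 2(40.29) = 82.86
  U: 0 + 2(40.29) = 80.58
Total out = 567.5 mol/s; y_V = 82.86 / 567.5 = 0.146.

0.146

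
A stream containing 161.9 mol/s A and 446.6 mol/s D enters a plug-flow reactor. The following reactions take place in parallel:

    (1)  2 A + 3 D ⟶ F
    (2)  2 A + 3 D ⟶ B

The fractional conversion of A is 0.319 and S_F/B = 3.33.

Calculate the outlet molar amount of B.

5.96 mol/s

Conversion of A: A consumed = 0.319 × 161.9 = 51.65 mol/s = 2ξ₁ + 2ξ₂.
Selectivity: 1ξ₁ / (1ξ₂) = 3.33 → ξ₁ = 3.33 ξ₂.
Substitute: (2·3.33 + 2) ξ₂ = 51.65 → ξ₂ = 5.964 mol/s, ξ₁ = 19.86 mol/s.
Outlet amounts (n = n₀ + Σ ν·ξ):
  A: 161.9 − 2(19.86) − 2(5.964) = 110.3
  D: 446.6 − 3(19.86) − 3(5.964) = 369.1
  F: 0 + 1(19.86) = 19.86
  B: 0 + 1(5.964) = 5.964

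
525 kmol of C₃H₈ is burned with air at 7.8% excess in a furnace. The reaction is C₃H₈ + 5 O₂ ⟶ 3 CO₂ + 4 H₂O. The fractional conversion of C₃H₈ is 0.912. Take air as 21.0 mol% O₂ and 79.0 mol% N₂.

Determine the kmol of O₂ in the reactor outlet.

436 kmol

Stoichiometric O₂ = 5 × 525 = 2625 kmol; O₂ fed = 2625 × 1.078 = 2830 kmol.
N₂ fed = 2830 × 79/21 = 10650 kmol.
Fuel reacted = 0.912 × 525 → ξ = 478.8 kmol.
Outlet (n = n₀ + ν ξ):
  C₃H₈: 525 − 1(478.8) = 46.2
  O₂: 2830 − 5(478.8) = 435.8
  N₂: 10650 (inert)
  CO₂: 0 + 3(478.8) = 1436
  H₂O: 0 + 4(478.8) = 1915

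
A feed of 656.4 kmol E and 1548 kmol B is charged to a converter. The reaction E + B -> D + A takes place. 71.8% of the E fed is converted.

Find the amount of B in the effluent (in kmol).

E reacted = 0.718 × 656.4 = 471.3 kmol; ν_E = −1, so ξ = 471.3/1 = 471.3 kmol.
Outlet amounts (n = n₀ + ν ξ):
  E: 656.4 − 1(471.3) = 185.1
  B: 1548 − 1(471.3) = 1077
  D: 0 + 1(471.3) = 471.3
  A: 0 + 1(471.3) = 471.3

1080 kmol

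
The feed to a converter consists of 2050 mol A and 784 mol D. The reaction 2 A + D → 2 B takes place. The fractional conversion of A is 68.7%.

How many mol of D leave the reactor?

A reacted = 0.687 × 2050 = 1408 mol; ν_A = −2, so ξ = 1408/2 = 704.2 mol.
Outlet amounts (n = n₀ + ν ξ):
  A: 2050 − 2(704.2) = 641.6
  D: 784 − 1(704.2) = 79.82
  B: 0 + 2(704.2) = 1408

79.8 mol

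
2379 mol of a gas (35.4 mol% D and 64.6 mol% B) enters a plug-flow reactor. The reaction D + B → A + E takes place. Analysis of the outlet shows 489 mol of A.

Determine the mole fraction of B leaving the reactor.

For A: n = n₀ + 1ξ → 489 = 0 + 1ξ, giving ξ = 489 mol.
Outlet amounts (n = n₀ + ν ξ):
  D: 842.2 − 1(489) = 353.2
  B: 1537 − 1(489) = 1048
  A: 0 + 1(489) = 489
  E: 0 + 1(489) = 489
Total out = 2379 mol; y_B = 1048 / 2379 = 0.4405.

0.44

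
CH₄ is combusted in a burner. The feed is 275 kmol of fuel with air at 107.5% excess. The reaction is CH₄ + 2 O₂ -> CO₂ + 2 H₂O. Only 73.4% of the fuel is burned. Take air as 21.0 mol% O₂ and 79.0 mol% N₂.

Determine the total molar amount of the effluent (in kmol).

5710 kmol

Stoichiometric O₂ = 2 × 275 = 550 kmol; O₂ fed = 550 × 2.075 = 1141 kmol.
N₂ fed = 1141 × 79/21 = 4293 kmol.
Fuel reacted = 0.734 × 275 → ξ = 201.8 kmol.
Outlet (n = n₀ + ν ξ):
  CH₄: 275 − 1(201.8) = 73.15
  O₂: 1141 − 2(201.8) = 737.5
  N₂: 4293 (inert)
  CO₂: 0 + 1(201.8) = 201.8
  H₂O: 0 + 2(201.8) = 403.7
Total out = 73.15 + 737.5 + 4293 + 201.8 + 403.7 = 5710 kmol.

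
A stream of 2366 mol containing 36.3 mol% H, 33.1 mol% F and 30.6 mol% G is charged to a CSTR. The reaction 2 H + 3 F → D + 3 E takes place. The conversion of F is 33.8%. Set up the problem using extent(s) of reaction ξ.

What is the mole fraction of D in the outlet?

F reacted = 0.338 × 783.1 = 264.7 mol; ν_F = −3, so ξ = 264.7/3 = 88.23 mol.
Outlet amounts (n = n₀ + ν ξ):
  H: 858.9 − 2(88.23) = 682.4
  F: 783.1 − 3(88.23) = 518.4
  D: 0 + 1(88.23) = 88.23
  E: 0 + 3(88.23) = 264.7
  G: 724 (inert)
Total out = 2278 mol; y_D = 88.23 / 2278 = 0.03874.

0.0387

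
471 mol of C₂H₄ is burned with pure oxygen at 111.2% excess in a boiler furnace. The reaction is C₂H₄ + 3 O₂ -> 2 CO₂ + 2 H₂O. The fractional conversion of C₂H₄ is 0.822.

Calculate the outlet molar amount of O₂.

Stoichiometric O₂ = 3 × 471 = 1413 mol; O₂ fed = 1413 × 2.112 = 2984 mol.
Fuel reacted = 0.822 × 471 → ξ = 387.2 mol.
Outlet (n = n₀ + ν ξ):
  C₂H₄: 471 − 1(387.2) = 83.84
  O₂: 2984 − 3(387.2) = 1823
  CO₂: 0 + 2(387.2) = 774.3
  H₂O: 0 + 2(387.2) = 774.3

1820 mol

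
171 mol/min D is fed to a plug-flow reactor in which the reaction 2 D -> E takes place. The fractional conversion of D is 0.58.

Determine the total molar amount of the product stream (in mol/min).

D reacted = 0.58 × 171 = 99.18 mol/min; ν_D = −2, so ξ = 99.18/2 = 49.59 mol/min.
Outlet amounts (n = n₀ + ν ξ):
  D: 171 − 2(49.59) = 71.82
  E: 0 + 1(49.59) = 49.59
Total out = 71.82 + 49.59 = 121.4 mol/min.

121 mol/min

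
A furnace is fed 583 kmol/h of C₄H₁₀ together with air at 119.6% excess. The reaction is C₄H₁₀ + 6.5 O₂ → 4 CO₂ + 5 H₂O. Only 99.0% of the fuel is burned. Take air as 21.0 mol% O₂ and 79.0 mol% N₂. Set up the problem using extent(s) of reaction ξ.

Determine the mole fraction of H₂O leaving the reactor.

0.0703

Stoichiometric O₂ = 6.5 × 583 = 3790 kmol/h; O₂ fed = 3790 × 2.196 = 8322 kmol/h.
N₂ fed = 8322 × 79/21 = 31310 kmol/h.
Fuel reacted = 0.99 × 583 → ξ = 577.2 kmol/h.
Outlet (n = n₀ + ν ξ):
  C₄H₁₀: 583 − 1(577.2) = 5.83
  O₂: 8322 − 6.5(577.2) = 4570
  N₂: 31310 (inert)
  CO₂: 0 + 4(577.2) = 2309
  H₂O: 0 + 5(577.2) = 2886
Total out = 41080 kmol/h; y_H₂O = 2886 / 41080 = 0.07026.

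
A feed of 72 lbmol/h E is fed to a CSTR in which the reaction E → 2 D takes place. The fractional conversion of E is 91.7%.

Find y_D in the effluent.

E reacted = 0.917 × 72 = 66.02 lbmol/h; ν_E = −1, so ξ = 66.02/1 = 66.02 lbmol/h.
Outlet amounts (n = n₀ + ν ξ):
  E: 72 − 1(66.02) = 5.976
  D: 0 + 2(66.02) = 132
Total out = 138 lbmol/h; y_D = 132 / 138 = 0.9567.

0.957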